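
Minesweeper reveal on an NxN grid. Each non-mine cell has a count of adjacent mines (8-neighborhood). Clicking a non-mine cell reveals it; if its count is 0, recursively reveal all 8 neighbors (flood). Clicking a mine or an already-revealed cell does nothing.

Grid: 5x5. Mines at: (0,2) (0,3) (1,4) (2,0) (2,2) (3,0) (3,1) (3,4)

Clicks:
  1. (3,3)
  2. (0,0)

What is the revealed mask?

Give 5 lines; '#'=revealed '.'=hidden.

Answer: ##...
##...
.....
...#.
.....

Derivation:
Click 1 (3,3) count=2: revealed 1 new [(3,3)] -> total=1
Click 2 (0,0) count=0: revealed 4 new [(0,0) (0,1) (1,0) (1,1)] -> total=5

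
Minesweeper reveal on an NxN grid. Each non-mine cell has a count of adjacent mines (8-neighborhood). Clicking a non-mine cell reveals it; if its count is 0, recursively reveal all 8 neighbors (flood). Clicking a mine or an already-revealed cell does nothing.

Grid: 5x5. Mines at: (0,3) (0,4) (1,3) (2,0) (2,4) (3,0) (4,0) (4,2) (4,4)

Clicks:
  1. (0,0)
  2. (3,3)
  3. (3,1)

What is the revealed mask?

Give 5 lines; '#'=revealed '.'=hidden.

Answer: ###..
###..
.....
.#.#.
.....

Derivation:
Click 1 (0,0) count=0: revealed 6 new [(0,0) (0,1) (0,2) (1,0) (1,1) (1,2)] -> total=6
Click 2 (3,3) count=3: revealed 1 new [(3,3)] -> total=7
Click 3 (3,1) count=4: revealed 1 new [(3,1)] -> total=8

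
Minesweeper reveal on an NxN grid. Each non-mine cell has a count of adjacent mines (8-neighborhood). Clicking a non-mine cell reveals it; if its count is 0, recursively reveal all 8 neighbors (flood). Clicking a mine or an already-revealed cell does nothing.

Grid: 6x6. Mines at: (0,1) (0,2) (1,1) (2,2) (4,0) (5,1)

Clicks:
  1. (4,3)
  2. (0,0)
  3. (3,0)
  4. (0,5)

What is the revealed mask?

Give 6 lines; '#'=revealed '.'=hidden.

Click 1 (4,3) count=0: revealed 21 new [(0,3) (0,4) (0,5) (1,3) (1,4) (1,5) (2,3) (2,4) (2,5) (3,2) (3,3) (3,4) (3,5) (4,2) (4,3) (4,4) (4,5) (5,2) (5,3) (5,4) (5,5)] -> total=21
Click 2 (0,0) count=2: revealed 1 new [(0,0)] -> total=22
Click 3 (3,0) count=1: revealed 1 new [(3,0)] -> total=23
Click 4 (0,5) count=0: revealed 0 new [(none)] -> total=23

Answer: #..###
...###
...###
#.####
..####
..####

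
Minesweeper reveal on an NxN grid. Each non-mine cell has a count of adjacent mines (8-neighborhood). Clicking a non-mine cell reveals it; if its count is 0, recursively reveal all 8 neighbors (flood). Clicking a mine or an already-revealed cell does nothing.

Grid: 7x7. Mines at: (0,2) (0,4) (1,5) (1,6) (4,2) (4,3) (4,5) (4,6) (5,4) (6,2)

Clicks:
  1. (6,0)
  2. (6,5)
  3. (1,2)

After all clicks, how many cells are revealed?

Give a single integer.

Click 1 (6,0) count=0: revealed 23 new [(0,0) (0,1) (1,0) (1,1) (1,2) (1,3) (1,4) (2,0) (2,1) (2,2) (2,3) (2,4) (3,0) (3,1) (3,2) (3,3) (3,4) (4,0) (4,1) (5,0) (5,1) (6,0) (6,1)] -> total=23
Click 2 (6,5) count=1: revealed 1 new [(6,5)] -> total=24
Click 3 (1,2) count=1: revealed 0 new [(none)] -> total=24

Answer: 24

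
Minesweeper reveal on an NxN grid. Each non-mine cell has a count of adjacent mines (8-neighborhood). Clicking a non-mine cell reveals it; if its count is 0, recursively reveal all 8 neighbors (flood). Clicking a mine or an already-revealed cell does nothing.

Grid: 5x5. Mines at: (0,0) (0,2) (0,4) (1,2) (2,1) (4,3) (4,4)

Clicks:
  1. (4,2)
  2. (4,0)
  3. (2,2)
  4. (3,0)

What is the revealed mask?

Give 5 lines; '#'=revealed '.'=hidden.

Click 1 (4,2) count=1: revealed 1 new [(4,2)] -> total=1
Click 2 (4,0) count=0: revealed 5 new [(3,0) (3,1) (3,2) (4,0) (4,1)] -> total=6
Click 3 (2,2) count=2: revealed 1 new [(2,2)] -> total=7
Click 4 (3,0) count=1: revealed 0 new [(none)] -> total=7

Answer: .....
.....
..#..
###..
###..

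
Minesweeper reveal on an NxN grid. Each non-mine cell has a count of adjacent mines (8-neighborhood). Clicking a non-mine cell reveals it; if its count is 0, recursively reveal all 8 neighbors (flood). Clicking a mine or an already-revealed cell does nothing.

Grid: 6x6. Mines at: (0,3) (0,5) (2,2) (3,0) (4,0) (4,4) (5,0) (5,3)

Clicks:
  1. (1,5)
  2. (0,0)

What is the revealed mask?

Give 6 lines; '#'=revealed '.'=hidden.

Answer: ###...
###..#
##....
......
......
......

Derivation:
Click 1 (1,5) count=1: revealed 1 new [(1,5)] -> total=1
Click 2 (0,0) count=0: revealed 8 new [(0,0) (0,1) (0,2) (1,0) (1,1) (1,2) (2,0) (2,1)] -> total=9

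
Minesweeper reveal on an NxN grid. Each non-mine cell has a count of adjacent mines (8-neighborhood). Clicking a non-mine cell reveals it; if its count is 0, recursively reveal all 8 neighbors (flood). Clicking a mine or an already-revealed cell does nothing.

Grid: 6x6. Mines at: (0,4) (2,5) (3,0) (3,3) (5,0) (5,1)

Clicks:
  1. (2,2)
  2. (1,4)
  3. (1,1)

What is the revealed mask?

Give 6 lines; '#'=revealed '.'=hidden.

Answer: ####..
#####.
####..
......
......
......

Derivation:
Click 1 (2,2) count=1: revealed 1 new [(2,2)] -> total=1
Click 2 (1,4) count=2: revealed 1 new [(1,4)] -> total=2
Click 3 (1,1) count=0: revealed 11 new [(0,0) (0,1) (0,2) (0,3) (1,0) (1,1) (1,2) (1,3) (2,0) (2,1) (2,3)] -> total=13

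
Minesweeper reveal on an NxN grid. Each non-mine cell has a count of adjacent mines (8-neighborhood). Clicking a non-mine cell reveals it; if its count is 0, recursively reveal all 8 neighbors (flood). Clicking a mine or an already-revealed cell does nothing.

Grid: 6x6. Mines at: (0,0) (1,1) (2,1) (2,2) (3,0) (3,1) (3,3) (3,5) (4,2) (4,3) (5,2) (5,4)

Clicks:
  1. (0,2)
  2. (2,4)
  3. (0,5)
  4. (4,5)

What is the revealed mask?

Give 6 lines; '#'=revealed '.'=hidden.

Click 1 (0,2) count=1: revealed 1 new [(0,2)] -> total=1
Click 2 (2,4) count=2: revealed 1 new [(2,4)] -> total=2
Click 3 (0,5) count=0: revealed 9 new [(0,3) (0,4) (0,5) (1,2) (1,3) (1,4) (1,5) (2,3) (2,5)] -> total=11
Click 4 (4,5) count=2: revealed 1 new [(4,5)] -> total=12

Answer: ..####
..####
...###
......
.....#
......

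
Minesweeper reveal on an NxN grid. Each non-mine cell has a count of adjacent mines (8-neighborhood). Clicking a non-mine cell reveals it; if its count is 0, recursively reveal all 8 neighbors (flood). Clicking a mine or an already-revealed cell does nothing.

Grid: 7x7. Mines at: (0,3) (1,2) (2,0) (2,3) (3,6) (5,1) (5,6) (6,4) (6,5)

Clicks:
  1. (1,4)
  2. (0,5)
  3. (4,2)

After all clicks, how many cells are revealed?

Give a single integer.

Answer: 10

Derivation:
Click 1 (1,4) count=2: revealed 1 new [(1,4)] -> total=1
Click 2 (0,5) count=0: revealed 8 new [(0,4) (0,5) (0,6) (1,5) (1,6) (2,4) (2,5) (2,6)] -> total=9
Click 3 (4,2) count=1: revealed 1 new [(4,2)] -> total=10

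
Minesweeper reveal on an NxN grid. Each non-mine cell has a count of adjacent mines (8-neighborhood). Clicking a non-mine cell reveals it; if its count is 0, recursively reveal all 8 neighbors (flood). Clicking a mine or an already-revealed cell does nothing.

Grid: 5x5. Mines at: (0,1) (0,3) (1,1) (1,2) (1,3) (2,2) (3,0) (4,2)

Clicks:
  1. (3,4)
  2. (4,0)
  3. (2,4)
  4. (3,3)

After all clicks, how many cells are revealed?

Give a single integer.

Click 1 (3,4) count=0: revealed 6 new [(2,3) (2,4) (3,3) (3,4) (4,3) (4,4)] -> total=6
Click 2 (4,0) count=1: revealed 1 new [(4,0)] -> total=7
Click 3 (2,4) count=1: revealed 0 new [(none)] -> total=7
Click 4 (3,3) count=2: revealed 0 new [(none)] -> total=7

Answer: 7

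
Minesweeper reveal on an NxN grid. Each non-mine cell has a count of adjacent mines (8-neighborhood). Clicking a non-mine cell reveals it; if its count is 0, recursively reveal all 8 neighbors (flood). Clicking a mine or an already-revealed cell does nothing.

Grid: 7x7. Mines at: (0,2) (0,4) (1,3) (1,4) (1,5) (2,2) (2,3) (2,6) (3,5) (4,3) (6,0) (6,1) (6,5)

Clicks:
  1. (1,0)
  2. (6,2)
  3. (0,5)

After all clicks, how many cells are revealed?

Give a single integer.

Click 1 (1,0) count=0: revealed 15 new [(0,0) (0,1) (1,0) (1,1) (2,0) (2,1) (3,0) (3,1) (3,2) (4,0) (4,1) (4,2) (5,0) (5,1) (5,2)] -> total=15
Click 2 (6,2) count=1: revealed 1 new [(6,2)] -> total=16
Click 3 (0,5) count=3: revealed 1 new [(0,5)] -> total=17

Answer: 17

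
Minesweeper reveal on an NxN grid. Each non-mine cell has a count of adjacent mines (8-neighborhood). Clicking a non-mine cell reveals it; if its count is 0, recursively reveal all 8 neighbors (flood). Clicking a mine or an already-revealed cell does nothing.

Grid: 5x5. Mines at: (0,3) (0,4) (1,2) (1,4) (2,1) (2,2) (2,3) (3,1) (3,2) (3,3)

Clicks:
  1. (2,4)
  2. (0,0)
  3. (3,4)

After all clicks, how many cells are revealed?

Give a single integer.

Answer: 6

Derivation:
Click 1 (2,4) count=3: revealed 1 new [(2,4)] -> total=1
Click 2 (0,0) count=0: revealed 4 new [(0,0) (0,1) (1,0) (1,1)] -> total=5
Click 3 (3,4) count=2: revealed 1 new [(3,4)] -> total=6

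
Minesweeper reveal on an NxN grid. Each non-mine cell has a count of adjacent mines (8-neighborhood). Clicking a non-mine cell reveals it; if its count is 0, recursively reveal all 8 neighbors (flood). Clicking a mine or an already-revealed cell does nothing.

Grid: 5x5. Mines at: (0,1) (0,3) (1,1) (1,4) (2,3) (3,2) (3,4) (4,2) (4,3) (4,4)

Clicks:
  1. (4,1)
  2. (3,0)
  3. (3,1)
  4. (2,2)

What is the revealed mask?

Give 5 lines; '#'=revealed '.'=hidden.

Answer: .....
.....
###..
##...
##...

Derivation:
Click 1 (4,1) count=2: revealed 1 new [(4,1)] -> total=1
Click 2 (3,0) count=0: revealed 5 new [(2,0) (2,1) (3,0) (3,1) (4,0)] -> total=6
Click 3 (3,1) count=2: revealed 0 new [(none)] -> total=6
Click 4 (2,2) count=3: revealed 1 new [(2,2)] -> total=7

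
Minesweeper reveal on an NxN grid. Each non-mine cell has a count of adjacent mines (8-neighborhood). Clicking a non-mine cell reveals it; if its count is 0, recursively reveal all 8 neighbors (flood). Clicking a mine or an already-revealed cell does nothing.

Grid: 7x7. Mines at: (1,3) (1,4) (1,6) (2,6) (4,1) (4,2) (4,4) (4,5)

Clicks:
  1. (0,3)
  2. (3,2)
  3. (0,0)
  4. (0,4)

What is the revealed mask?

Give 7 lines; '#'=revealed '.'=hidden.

Click 1 (0,3) count=2: revealed 1 new [(0,3)] -> total=1
Click 2 (3,2) count=2: revealed 1 new [(3,2)] -> total=2
Click 3 (0,0) count=0: revealed 11 new [(0,0) (0,1) (0,2) (1,0) (1,1) (1,2) (2,0) (2,1) (2,2) (3,0) (3,1)] -> total=13
Click 4 (0,4) count=2: revealed 1 new [(0,4)] -> total=14

Answer: #####..
###....
###....
###....
.......
.......
.......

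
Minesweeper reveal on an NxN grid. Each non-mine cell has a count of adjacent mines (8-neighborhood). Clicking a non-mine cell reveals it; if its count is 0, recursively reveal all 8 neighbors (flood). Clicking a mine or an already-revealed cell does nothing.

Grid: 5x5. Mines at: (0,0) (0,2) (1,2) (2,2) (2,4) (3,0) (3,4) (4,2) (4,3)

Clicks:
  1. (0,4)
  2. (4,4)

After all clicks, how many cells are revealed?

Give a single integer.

Answer: 5

Derivation:
Click 1 (0,4) count=0: revealed 4 new [(0,3) (0,4) (1,3) (1,4)] -> total=4
Click 2 (4,4) count=2: revealed 1 new [(4,4)] -> total=5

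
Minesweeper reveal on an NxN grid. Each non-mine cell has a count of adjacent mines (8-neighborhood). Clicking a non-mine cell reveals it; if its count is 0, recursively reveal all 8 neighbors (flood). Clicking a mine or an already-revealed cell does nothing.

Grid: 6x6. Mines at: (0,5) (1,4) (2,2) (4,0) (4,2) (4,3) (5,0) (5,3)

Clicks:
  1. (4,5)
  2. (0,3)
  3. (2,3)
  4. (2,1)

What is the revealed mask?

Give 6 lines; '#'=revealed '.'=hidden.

Answer: ...#..
......
.#.###
....##
....##
....##

Derivation:
Click 1 (4,5) count=0: revealed 8 new [(2,4) (2,5) (3,4) (3,5) (4,4) (4,5) (5,4) (5,5)] -> total=8
Click 2 (0,3) count=1: revealed 1 new [(0,3)] -> total=9
Click 3 (2,3) count=2: revealed 1 new [(2,3)] -> total=10
Click 4 (2,1) count=1: revealed 1 new [(2,1)] -> total=11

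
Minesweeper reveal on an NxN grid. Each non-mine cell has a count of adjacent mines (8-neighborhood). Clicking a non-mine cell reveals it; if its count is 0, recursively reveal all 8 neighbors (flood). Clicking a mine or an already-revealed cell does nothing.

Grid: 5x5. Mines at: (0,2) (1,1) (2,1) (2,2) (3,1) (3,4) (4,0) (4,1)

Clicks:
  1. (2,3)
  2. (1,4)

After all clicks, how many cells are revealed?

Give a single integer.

Answer: 6

Derivation:
Click 1 (2,3) count=2: revealed 1 new [(2,3)] -> total=1
Click 2 (1,4) count=0: revealed 5 new [(0,3) (0,4) (1,3) (1,4) (2,4)] -> total=6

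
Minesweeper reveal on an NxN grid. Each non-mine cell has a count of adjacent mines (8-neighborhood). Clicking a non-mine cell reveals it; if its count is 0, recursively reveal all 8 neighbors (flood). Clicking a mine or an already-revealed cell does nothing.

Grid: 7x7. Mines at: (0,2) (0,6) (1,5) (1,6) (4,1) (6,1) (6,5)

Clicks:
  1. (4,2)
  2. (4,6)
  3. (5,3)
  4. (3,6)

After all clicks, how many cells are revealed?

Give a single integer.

Click 1 (4,2) count=1: revealed 1 new [(4,2)] -> total=1
Click 2 (4,6) count=0: revealed 33 new [(0,0) (0,1) (1,0) (1,1) (1,2) (1,3) (1,4) (2,0) (2,1) (2,2) (2,3) (2,4) (2,5) (2,6) (3,0) (3,1) (3,2) (3,3) (3,4) (3,5) (3,6) (4,3) (4,4) (4,5) (4,6) (5,2) (5,3) (5,4) (5,5) (5,6) (6,2) (6,3) (6,4)] -> total=34
Click 3 (5,3) count=0: revealed 0 new [(none)] -> total=34
Click 4 (3,6) count=0: revealed 0 new [(none)] -> total=34

Answer: 34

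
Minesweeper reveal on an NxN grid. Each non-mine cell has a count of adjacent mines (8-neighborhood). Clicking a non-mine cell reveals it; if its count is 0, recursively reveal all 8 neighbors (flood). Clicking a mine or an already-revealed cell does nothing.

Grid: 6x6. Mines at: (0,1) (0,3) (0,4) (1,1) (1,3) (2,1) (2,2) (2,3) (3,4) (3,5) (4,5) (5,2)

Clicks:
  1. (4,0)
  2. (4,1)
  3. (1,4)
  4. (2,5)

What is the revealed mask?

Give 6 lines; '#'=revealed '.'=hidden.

Click 1 (4,0) count=0: revealed 6 new [(3,0) (3,1) (4,0) (4,1) (5,0) (5,1)] -> total=6
Click 2 (4,1) count=1: revealed 0 new [(none)] -> total=6
Click 3 (1,4) count=4: revealed 1 new [(1,4)] -> total=7
Click 4 (2,5) count=2: revealed 1 new [(2,5)] -> total=8

Answer: ......
....#.
.....#
##....
##....
##....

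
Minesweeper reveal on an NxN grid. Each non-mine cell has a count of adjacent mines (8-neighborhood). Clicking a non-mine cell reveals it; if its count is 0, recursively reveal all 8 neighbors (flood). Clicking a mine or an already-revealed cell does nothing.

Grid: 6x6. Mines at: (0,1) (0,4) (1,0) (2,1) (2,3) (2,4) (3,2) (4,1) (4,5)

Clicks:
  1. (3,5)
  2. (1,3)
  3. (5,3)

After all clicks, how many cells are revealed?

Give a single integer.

Click 1 (3,5) count=2: revealed 1 new [(3,5)] -> total=1
Click 2 (1,3) count=3: revealed 1 new [(1,3)] -> total=2
Click 3 (5,3) count=0: revealed 6 new [(4,2) (4,3) (4,4) (5,2) (5,3) (5,4)] -> total=8

Answer: 8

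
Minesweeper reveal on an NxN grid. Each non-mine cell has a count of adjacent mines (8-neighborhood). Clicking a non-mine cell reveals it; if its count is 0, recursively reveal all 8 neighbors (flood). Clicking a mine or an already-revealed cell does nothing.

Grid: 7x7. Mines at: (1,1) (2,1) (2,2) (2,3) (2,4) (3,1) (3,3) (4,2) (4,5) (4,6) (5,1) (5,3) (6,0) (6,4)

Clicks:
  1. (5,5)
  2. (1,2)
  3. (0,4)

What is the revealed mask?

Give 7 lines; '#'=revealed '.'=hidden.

Answer: ..#####
..#####
.....##
.....##
.......
.....#.
.......

Derivation:
Click 1 (5,5) count=3: revealed 1 new [(5,5)] -> total=1
Click 2 (1,2) count=4: revealed 1 new [(1,2)] -> total=2
Click 3 (0,4) count=0: revealed 13 new [(0,2) (0,3) (0,4) (0,5) (0,6) (1,3) (1,4) (1,5) (1,6) (2,5) (2,6) (3,5) (3,6)] -> total=15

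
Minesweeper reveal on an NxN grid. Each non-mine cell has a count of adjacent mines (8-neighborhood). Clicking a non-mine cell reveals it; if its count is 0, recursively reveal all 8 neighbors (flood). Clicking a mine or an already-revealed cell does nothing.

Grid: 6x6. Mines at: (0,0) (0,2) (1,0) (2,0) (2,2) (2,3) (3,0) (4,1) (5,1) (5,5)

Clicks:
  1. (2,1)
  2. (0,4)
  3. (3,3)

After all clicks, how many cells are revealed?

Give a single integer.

Click 1 (2,1) count=4: revealed 1 new [(2,1)] -> total=1
Click 2 (0,4) count=0: revealed 12 new [(0,3) (0,4) (0,5) (1,3) (1,4) (1,5) (2,4) (2,5) (3,4) (3,5) (4,4) (4,5)] -> total=13
Click 3 (3,3) count=2: revealed 1 new [(3,3)] -> total=14

Answer: 14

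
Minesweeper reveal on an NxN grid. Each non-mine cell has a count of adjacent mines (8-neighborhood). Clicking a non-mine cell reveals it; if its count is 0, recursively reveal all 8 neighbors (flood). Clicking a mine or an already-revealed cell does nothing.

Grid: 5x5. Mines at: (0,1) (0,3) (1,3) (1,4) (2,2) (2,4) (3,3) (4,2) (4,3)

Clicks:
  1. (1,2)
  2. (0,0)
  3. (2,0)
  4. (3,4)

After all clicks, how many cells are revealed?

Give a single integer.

Answer: 11

Derivation:
Click 1 (1,2) count=4: revealed 1 new [(1,2)] -> total=1
Click 2 (0,0) count=1: revealed 1 new [(0,0)] -> total=2
Click 3 (2,0) count=0: revealed 8 new [(1,0) (1,1) (2,0) (2,1) (3,0) (3,1) (4,0) (4,1)] -> total=10
Click 4 (3,4) count=3: revealed 1 new [(3,4)] -> total=11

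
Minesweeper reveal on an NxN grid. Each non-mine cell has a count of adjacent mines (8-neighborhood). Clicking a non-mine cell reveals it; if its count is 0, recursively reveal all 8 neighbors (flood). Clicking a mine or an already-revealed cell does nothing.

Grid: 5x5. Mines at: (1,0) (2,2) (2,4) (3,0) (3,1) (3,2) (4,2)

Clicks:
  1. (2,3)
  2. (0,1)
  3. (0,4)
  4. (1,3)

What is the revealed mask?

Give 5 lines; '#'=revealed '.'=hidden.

Click 1 (2,3) count=3: revealed 1 new [(2,3)] -> total=1
Click 2 (0,1) count=1: revealed 1 new [(0,1)] -> total=2
Click 3 (0,4) count=0: revealed 7 new [(0,2) (0,3) (0,4) (1,1) (1,2) (1,3) (1,4)] -> total=9
Click 4 (1,3) count=2: revealed 0 new [(none)] -> total=9

Answer: .####
.####
...#.
.....
.....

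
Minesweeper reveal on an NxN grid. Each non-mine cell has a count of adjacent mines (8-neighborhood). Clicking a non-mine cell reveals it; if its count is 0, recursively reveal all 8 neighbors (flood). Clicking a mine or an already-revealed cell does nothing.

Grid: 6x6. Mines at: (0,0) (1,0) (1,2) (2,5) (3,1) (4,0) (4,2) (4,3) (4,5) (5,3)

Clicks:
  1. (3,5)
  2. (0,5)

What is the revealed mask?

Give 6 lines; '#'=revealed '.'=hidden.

Click 1 (3,5) count=2: revealed 1 new [(3,5)] -> total=1
Click 2 (0,5) count=0: revealed 6 new [(0,3) (0,4) (0,5) (1,3) (1,4) (1,5)] -> total=7

Answer: ...###
...###
......
.....#
......
......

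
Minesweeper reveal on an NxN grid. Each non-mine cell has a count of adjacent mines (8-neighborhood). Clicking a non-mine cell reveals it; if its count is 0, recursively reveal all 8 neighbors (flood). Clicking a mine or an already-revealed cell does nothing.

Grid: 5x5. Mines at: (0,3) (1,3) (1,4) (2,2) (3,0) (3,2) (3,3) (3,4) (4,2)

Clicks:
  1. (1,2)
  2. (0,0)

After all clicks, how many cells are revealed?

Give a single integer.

Click 1 (1,2) count=3: revealed 1 new [(1,2)] -> total=1
Click 2 (0,0) count=0: revealed 7 new [(0,0) (0,1) (0,2) (1,0) (1,1) (2,0) (2,1)] -> total=8

Answer: 8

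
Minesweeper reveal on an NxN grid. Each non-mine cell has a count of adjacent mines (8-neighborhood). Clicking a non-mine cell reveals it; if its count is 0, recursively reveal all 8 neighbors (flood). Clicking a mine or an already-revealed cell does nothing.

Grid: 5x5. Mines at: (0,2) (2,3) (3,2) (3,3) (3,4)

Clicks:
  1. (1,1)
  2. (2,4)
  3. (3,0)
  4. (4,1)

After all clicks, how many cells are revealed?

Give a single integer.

Click 1 (1,1) count=1: revealed 1 new [(1,1)] -> total=1
Click 2 (2,4) count=3: revealed 1 new [(2,4)] -> total=2
Click 3 (3,0) count=0: revealed 9 new [(0,0) (0,1) (1,0) (2,0) (2,1) (3,0) (3,1) (4,0) (4,1)] -> total=11
Click 4 (4,1) count=1: revealed 0 new [(none)] -> total=11

Answer: 11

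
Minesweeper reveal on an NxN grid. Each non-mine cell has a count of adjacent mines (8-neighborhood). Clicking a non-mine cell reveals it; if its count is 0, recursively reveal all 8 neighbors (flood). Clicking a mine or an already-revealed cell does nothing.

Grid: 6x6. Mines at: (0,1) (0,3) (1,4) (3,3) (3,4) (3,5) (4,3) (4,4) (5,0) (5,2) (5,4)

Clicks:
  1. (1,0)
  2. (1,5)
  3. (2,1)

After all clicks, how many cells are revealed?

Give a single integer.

Click 1 (1,0) count=1: revealed 1 new [(1,0)] -> total=1
Click 2 (1,5) count=1: revealed 1 new [(1,5)] -> total=2
Click 3 (2,1) count=0: revealed 11 new [(1,1) (1,2) (2,0) (2,1) (2,2) (3,0) (3,1) (3,2) (4,0) (4,1) (4,2)] -> total=13

Answer: 13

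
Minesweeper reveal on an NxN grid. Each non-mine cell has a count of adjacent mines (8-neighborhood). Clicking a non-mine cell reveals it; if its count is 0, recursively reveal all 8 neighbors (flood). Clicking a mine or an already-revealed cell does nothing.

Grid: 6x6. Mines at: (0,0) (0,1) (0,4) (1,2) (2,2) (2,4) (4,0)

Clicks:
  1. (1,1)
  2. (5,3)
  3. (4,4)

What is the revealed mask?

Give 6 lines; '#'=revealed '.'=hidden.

Answer: ......
.#....
......
.#####
.#####
.#####

Derivation:
Click 1 (1,1) count=4: revealed 1 new [(1,1)] -> total=1
Click 2 (5,3) count=0: revealed 15 new [(3,1) (3,2) (3,3) (3,4) (3,5) (4,1) (4,2) (4,3) (4,4) (4,5) (5,1) (5,2) (5,3) (5,4) (5,5)] -> total=16
Click 3 (4,4) count=0: revealed 0 new [(none)] -> total=16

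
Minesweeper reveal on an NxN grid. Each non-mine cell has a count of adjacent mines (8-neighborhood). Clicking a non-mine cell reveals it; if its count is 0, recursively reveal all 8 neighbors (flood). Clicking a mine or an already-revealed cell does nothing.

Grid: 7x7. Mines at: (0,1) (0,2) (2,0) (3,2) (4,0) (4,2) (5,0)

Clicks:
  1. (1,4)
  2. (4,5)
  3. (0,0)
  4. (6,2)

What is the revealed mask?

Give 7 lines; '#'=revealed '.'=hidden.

Click 1 (1,4) count=0: revealed 32 new [(0,3) (0,4) (0,5) (0,6) (1,3) (1,4) (1,5) (1,6) (2,3) (2,4) (2,5) (2,6) (3,3) (3,4) (3,5) (3,6) (4,3) (4,4) (4,5) (4,6) (5,1) (5,2) (5,3) (5,4) (5,5) (5,6) (6,1) (6,2) (6,3) (6,4) (6,5) (6,6)] -> total=32
Click 2 (4,5) count=0: revealed 0 new [(none)] -> total=32
Click 3 (0,0) count=1: revealed 1 new [(0,0)] -> total=33
Click 4 (6,2) count=0: revealed 0 new [(none)] -> total=33

Answer: #..####
...####
...####
...####
...####
.######
.######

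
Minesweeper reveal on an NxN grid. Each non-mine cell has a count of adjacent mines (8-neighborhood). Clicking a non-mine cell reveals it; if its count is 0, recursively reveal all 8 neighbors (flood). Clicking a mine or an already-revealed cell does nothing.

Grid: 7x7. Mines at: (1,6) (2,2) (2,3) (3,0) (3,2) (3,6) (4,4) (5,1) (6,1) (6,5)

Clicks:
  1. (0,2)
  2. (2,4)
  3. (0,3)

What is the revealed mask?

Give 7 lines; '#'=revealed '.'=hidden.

Answer: ######.
######.
##..#..
.......
.......
.......
.......

Derivation:
Click 1 (0,2) count=0: revealed 14 new [(0,0) (0,1) (0,2) (0,3) (0,4) (0,5) (1,0) (1,1) (1,2) (1,3) (1,4) (1,5) (2,0) (2,1)] -> total=14
Click 2 (2,4) count=1: revealed 1 new [(2,4)] -> total=15
Click 3 (0,3) count=0: revealed 0 new [(none)] -> total=15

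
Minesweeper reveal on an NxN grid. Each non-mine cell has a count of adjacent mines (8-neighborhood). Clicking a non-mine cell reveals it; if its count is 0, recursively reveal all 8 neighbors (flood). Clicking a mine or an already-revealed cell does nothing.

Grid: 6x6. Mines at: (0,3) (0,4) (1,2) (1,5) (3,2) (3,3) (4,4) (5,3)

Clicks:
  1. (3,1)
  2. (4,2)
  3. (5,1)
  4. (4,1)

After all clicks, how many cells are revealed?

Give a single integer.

Answer: 14

Derivation:
Click 1 (3,1) count=1: revealed 1 new [(3,1)] -> total=1
Click 2 (4,2) count=3: revealed 1 new [(4,2)] -> total=2
Click 3 (5,1) count=0: revealed 12 new [(0,0) (0,1) (1,0) (1,1) (2,0) (2,1) (3,0) (4,0) (4,1) (5,0) (5,1) (5,2)] -> total=14
Click 4 (4,1) count=1: revealed 0 new [(none)] -> total=14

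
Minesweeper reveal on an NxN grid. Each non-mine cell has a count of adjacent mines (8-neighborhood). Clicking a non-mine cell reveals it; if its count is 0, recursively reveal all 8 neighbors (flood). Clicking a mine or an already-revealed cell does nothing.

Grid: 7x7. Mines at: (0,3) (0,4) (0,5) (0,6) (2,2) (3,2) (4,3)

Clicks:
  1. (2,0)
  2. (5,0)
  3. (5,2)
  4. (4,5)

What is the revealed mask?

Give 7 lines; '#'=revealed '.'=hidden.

Click 1 (2,0) count=0: revealed 42 new [(0,0) (0,1) (0,2) (1,0) (1,1) (1,2) (1,3) (1,4) (1,5) (1,6) (2,0) (2,1) (2,3) (2,4) (2,5) (2,6) (3,0) (3,1) (3,3) (3,4) (3,5) (3,6) (4,0) (4,1) (4,2) (4,4) (4,5) (4,6) (5,0) (5,1) (5,2) (5,3) (5,4) (5,5) (5,6) (6,0) (6,1) (6,2) (6,3) (6,4) (6,5) (6,6)] -> total=42
Click 2 (5,0) count=0: revealed 0 new [(none)] -> total=42
Click 3 (5,2) count=1: revealed 0 new [(none)] -> total=42
Click 4 (4,5) count=0: revealed 0 new [(none)] -> total=42

Answer: ###....
#######
##.####
##.####
###.###
#######
#######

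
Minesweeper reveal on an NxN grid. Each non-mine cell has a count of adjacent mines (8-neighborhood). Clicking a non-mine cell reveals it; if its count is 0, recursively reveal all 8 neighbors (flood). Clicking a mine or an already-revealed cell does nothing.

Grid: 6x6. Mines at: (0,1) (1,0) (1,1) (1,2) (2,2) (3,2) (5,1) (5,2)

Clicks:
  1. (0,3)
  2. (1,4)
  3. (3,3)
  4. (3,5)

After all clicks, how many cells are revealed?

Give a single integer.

Click 1 (0,3) count=1: revealed 1 new [(0,3)] -> total=1
Click 2 (1,4) count=0: revealed 17 new [(0,4) (0,5) (1,3) (1,4) (1,5) (2,3) (2,4) (2,5) (3,3) (3,4) (3,5) (4,3) (4,4) (4,5) (5,3) (5,4) (5,5)] -> total=18
Click 3 (3,3) count=2: revealed 0 new [(none)] -> total=18
Click 4 (3,5) count=0: revealed 0 new [(none)] -> total=18

Answer: 18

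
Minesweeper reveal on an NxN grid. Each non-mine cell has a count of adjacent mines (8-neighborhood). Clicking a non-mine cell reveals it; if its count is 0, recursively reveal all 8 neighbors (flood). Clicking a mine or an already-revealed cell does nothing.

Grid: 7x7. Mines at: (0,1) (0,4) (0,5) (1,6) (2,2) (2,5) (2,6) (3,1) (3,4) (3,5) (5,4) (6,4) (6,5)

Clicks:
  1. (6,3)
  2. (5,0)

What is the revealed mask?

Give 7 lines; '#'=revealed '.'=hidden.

Click 1 (6,3) count=2: revealed 1 new [(6,3)] -> total=1
Click 2 (5,0) count=0: revealed 11 new [(4,0) (4,1) (4,2) (4,3) (5,0) (5,1) (5,2) (5,3) (6,0) (6,1) (6,2)] -> total=12

Answer: .......
.......
.......
.......
####...
####...
####...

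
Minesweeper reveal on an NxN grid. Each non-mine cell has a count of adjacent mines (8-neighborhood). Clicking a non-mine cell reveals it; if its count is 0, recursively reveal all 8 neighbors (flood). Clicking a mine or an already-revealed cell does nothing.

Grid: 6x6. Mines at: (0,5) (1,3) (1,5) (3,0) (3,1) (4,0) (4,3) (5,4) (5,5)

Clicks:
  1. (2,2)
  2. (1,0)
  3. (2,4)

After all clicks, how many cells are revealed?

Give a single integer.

Answer: 10

Derivation:
Click 1 (2,2) count=2: revealed 1 new [(2,2)] -> total=1
Click 2 (1,0) count=0: revealed 8 new [(0,0) (0,1) (0,2) (1,0) (1,1) (1,2) (2,0) (2,1)] -> total=9
Click 3 (2,4) count=2: revealed 1 new [(2,4)] -> total=10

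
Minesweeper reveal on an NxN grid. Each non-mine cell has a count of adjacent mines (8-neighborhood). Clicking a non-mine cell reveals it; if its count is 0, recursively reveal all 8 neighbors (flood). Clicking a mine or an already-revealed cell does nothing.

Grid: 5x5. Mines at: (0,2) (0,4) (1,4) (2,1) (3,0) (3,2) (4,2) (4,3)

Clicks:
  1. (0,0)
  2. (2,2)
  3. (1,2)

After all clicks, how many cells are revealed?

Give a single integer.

Click 1 (0,0) count=0: revealed 4 new [(0,0) (0,1) (1,0) (1,1)] -> total=4
Click 2 (2,2) count=2: revealed 1 new [(2,2)] -> total=5
Click 3 (1,2) count=2: revealed 1 new [(1,2)] -> total=6

Answer: 6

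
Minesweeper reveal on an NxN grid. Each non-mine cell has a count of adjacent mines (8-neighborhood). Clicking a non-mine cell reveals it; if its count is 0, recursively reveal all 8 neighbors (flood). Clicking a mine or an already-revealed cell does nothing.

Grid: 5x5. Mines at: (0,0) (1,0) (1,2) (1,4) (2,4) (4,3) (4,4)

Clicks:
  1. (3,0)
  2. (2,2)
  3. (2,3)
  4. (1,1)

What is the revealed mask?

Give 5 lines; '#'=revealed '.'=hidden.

Click 1 (3,0) count=0: revealed 9 new [(2,0) (2,1) (2,2) (3,0) (3,1) (3,2) (4,0) (4,1) (4,2)] -> total=9
Click 2 (2,2) count=1: revealed 0 new [(none)] -> total=9
Click 3 (2,3) count=3: revealed 1 new [(2,3)] -> total=10
Click 4 (1,1) count=3: revealed 1 new [(1,1)] -> total=11

Answer: .....
.#...
####.
###..
###..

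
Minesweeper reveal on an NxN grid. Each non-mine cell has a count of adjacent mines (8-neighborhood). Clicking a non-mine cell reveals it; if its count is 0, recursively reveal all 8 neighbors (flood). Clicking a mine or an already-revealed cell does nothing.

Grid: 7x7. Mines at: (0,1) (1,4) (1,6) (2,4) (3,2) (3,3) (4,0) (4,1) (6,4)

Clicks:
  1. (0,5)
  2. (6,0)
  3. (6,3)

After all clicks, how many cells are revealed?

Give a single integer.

Click 1 (0,5) count=2: revealed 1 new [(0,5)] -> total=1
Click 2 (6,0) count=0: revealed 8 new [(5,0) (5,1) (5,2) (5,3) (6,0) (6,1) (6,2) (6,3)] -> total=9
Click 3 (6,3) count=1: revealed 0 new [(none)] -> total=9

Answer: 9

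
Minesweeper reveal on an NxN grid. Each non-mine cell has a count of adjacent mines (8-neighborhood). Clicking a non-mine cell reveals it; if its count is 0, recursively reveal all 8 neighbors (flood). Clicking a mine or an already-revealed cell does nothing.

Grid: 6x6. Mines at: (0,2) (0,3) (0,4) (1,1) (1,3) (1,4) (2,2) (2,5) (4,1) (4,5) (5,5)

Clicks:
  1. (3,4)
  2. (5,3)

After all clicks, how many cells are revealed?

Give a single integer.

Answer: 9

Derivation:
Click 1 (3,4) count=2: revealed 1 new [(3,4)] -> total=1
Click 2 (5,3) count=0: revealed 8 new [(3,2) (3,3) (4,2) (4,3) (4,4) (5,2) (5,3) (5,4)] -> total=9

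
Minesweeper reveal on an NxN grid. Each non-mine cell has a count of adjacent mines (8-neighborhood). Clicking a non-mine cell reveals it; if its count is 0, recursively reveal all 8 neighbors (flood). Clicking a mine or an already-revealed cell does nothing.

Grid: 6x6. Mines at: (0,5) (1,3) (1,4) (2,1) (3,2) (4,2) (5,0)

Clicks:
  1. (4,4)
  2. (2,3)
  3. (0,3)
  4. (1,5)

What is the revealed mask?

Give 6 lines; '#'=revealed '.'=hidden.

Click 1 (4,4) count=0: revealed 12 new [(2,3) (2,4) (2,5) (3,3) (3,4) (3,5) (4,3) (4,4) (4,5) (5,3) (5,4) (5,5)] -> total=12
Click 2 (2,3) count=3: revealed 0 new [(none)] -> total=12
Click 3 (0,3) count=2: revealed 1 new [(0,3)] -> total=13
Click 4 (1,5) count=2: revealed 1 new [(1,5)] -> total=14

Answer: ...#..
.....#
...###
...###
...###
...###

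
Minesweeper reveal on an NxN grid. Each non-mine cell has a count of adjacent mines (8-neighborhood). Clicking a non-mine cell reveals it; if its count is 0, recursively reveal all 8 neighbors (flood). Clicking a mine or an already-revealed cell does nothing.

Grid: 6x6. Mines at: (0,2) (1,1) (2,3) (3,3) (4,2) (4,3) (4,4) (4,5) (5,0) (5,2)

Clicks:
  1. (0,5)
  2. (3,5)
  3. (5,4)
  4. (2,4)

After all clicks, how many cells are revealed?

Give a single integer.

Click 1 (0,5) count=0: revealed 10 new [(0,3) (0,4) (0,5) (1,3) (1,4) (1,5) (2,4) (2,5) (3,4) (3,5)] -> total=10
Click 2 (3,5) count=2: revealed 0 new [(none)] -> total=10
Click 3 (5,4) count=3: revealed 1 new [(5,4)] -> total=11
Click 4 (2,4) count=2: revealed 0 new [(none)] -> total=11

Answer: 11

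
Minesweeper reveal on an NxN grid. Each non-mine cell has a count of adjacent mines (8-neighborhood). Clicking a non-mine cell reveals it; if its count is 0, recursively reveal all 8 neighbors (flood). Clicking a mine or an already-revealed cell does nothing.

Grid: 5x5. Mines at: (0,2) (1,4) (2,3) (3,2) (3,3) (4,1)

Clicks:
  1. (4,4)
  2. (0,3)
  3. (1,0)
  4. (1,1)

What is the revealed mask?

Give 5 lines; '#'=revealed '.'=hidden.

Answer: ##.#.
##...
##...
##...
....#

Derivation:
Click 1 (4,4) count=1: revealed 1 new [(4,4)] -> total=1
Click 2 (0,3) count=2: revealed 1 new [(0,3)] -> total=2
Click 3 (1,0) count=0: revealed 8 new [(0,0) (0,1) (1,0) (1,1) (2,0) (2,1) (3,0) (3,1)] -> total=10
Click 4 (1,1) count=1: revealed 0 new [(none)] -> total=10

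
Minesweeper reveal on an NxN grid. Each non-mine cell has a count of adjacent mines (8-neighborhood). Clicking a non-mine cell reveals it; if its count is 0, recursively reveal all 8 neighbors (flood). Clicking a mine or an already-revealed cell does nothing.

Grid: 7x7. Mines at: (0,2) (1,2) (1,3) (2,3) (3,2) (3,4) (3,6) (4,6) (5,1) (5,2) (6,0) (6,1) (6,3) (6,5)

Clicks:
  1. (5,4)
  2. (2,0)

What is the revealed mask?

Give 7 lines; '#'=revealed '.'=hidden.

Click 1 (5,4) count=2: revealed 1 new [(5,4)] -> total=1
Click 2 (2,0) count=0: revealed 10 new [(0,0) (0,1) (1,0) (1,1) (2,0) (2,1) (3,0) (3,1) (4,0) (4,1)] -> total=11

Answer: ##.....
##.....
##.....
##.....
##.....
....#..
.......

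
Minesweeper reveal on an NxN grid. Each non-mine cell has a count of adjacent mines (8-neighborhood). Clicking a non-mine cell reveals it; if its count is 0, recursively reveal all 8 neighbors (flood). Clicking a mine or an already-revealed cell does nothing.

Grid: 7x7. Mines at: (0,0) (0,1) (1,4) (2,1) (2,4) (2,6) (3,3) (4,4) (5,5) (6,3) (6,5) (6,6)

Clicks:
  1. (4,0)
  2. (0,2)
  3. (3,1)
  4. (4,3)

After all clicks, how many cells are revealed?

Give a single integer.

Answer: 14

Derivation:
Click 1 (4,0) count=0: revealed 12 new [(3,0) (3,1) (3,2) (4,0) (4,1) (4,2) (5,0) (5,1) (5,2) (6,0) (6,1) (6,2)] -> total=12
Click 2 (0,2) count=1: revealed 1 new [(0,2)] -> total=13
Click 3 (3,1) count=1: revealed 0 new [(none)] -> total=13
Click 4 (4,3) count=2: revealed 1 new [(4,3)] -> total=14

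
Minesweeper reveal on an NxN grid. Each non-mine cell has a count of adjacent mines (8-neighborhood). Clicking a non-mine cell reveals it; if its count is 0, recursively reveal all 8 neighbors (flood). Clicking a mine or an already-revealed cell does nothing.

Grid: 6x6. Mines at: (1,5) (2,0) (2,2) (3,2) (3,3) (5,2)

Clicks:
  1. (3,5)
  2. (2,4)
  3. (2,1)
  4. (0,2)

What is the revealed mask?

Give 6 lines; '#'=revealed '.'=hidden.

Click 1 (3,5) count=0: revealed 10 new [(2,4) (2,5) (3,4) (3,5) (4,3) (4,4) (4,5) (5,3) (5,4) (5,5)] -> total=10
Click 2 (2,4) count=2: revealed 0 new [(none)] -> total=10
Click 3 (2,1) count=3: revealed 1 new [(2,1)] -> total=11
Click 4 (0,2) count=0: revealed 10 new [(0,0) (0,1) (0,2) (0,3) (0,4) (1,0) (1,1) (1,2) (1,3) (1,4)] -> total=21

Answer: #####.
#####.
.#..##
....##
...###
...###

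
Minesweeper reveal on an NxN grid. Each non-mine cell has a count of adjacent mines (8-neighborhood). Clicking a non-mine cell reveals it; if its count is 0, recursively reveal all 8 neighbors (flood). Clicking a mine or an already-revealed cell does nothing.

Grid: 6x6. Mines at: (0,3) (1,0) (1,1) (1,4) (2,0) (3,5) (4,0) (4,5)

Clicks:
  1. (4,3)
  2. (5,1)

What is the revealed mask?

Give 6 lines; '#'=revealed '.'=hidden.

Answer: ......
......
.####.
.####.
.####.
.####.

Derivation:
Click 1 (4,3) count=0: revealed 16 new [(2,1) (2,2) (2,3) (2,4) (3,1) (3,2) (3,3) (3,4) (4,1) (4,2) (4,3) (4,4) (5,1) (5,2) (5,3) (5,4)] -> total=16
Click 2 (5,1) count=1: revealed 0 new [(none)] -> total=16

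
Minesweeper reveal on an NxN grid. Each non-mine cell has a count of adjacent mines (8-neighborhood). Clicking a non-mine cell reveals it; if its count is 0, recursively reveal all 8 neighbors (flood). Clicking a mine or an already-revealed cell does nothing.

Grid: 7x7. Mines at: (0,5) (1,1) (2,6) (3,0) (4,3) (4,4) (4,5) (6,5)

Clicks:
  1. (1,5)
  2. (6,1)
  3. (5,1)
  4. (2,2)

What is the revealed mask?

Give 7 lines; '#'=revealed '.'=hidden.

Click 1 (1,5) count=2: revealed 1 new [(1,5)] -> total=1
Click 2 (6,1) count=0: revealed 13 new [(4,0) (4,1) (4,2) (5,0) (5,1) (5,2) (5,3) (5,4) (6,0) (6,1) (6,2) (6,3) (6,4)] -> total=14
Click 3 (5,1) count=0: revealed 0 new [(none)] -> total=14
Click 4 (2,2) count=1: revealed 1 new [(2,2)] -> total=15

Answer: .......
.....#.
..#....
.......
###....
#####..
#####..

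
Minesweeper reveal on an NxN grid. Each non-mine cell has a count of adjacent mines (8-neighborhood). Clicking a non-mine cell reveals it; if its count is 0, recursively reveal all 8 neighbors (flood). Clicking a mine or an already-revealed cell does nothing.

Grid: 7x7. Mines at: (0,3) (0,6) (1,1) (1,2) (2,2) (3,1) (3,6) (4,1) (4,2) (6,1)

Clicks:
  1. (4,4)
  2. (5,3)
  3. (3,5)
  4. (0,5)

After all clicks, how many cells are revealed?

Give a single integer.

Click 1 (4,4) count=0: revealed 23 new [(1,3) (1,4) (1,5) (2,3) (2,4) (2,5) (3,3) (3,4) (3,5) (4,3) (4,4) (4,5) (4,6) (5,2) (5,3) (5,4) (5,5) (5,6) (6,2) (6,3) (6,4) (6,5) (6,6)] -> total=23
Click 2 (5,3) count=1: revealed 0 new [(none)] -> total=23
Click 3 (3,5) count=1: revealed 0 new [(none)] -> total=23
Click 4 (0,5) count=1: revealed 1 new [(0,5)] -> total=24

Answer: 24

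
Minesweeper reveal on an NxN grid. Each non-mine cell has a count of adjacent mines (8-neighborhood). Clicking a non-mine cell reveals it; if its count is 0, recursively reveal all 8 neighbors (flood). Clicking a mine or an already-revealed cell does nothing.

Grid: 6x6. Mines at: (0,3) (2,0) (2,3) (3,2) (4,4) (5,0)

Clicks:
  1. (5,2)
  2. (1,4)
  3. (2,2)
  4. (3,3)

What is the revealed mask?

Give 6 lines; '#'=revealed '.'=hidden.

Answer: ......
....#.
..#...
...#..
.###..
.###..

Derivation:
Click 1 (5,2) count=0: revealed 6 new [(4,1) (4,2) (4,3) (5,1) (5,2) (5,3)] -> total=6
Click 2 (1,4) count=2: revealed 1 new [(1,4)] -> total=7
Click 3 (2,2) count=2: revealed 1 new [(2,2)] -> total=8
Click 4 (3,3) count=3: revealed 1 new [(3,3)] -> total=9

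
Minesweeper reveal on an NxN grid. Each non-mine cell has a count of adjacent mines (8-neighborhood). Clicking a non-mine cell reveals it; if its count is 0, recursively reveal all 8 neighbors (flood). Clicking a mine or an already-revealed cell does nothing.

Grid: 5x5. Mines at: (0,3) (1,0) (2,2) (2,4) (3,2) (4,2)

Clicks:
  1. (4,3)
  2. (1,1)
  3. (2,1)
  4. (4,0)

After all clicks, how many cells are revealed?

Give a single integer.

Click 1 (4,3) count=2: revealed 1 new [(4,3)] -> total=1
Click 2 (1,1) count=2: revealed 1 new [(1,1)] -> total=2
Click 3 (2,1) count=3: revealed 1 new [(2,1)] -> total=3
Click 4 (4,0) count=0: revealed 5 new [(2,0) (3,0) (3,1) (4,0) (4,1)] -> total=8

Answer: 8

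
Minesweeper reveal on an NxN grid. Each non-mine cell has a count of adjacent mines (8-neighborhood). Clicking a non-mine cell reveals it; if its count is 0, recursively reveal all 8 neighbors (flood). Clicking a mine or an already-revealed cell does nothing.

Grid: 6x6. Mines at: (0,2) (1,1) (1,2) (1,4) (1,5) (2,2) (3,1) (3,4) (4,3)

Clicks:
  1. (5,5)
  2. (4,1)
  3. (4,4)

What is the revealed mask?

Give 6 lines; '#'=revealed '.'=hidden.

Answer: ......
......
......
......
.#..##
....##

Derivation:
Click 1 (5,5) count=0: revealed 4 new [(4,4) (4,5) (5,4) (5,5)] -> total=4
Click 2 (4,1) count=1: revealed 1 new [(4,1)] -> total=5
Click 3 (4,4) count=2: revealed 0 new [(none)] -> total=5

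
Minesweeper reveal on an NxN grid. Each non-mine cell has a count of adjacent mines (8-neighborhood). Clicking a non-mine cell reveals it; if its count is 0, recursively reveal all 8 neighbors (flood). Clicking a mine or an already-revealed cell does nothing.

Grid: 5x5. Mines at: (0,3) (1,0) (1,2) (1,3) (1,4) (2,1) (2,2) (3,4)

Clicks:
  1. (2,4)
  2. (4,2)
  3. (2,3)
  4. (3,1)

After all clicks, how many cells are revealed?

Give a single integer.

Answer: 10

Derivation:
Click 1 (2,4) count=3: revealed 1 new [(2,4)] -> total=1
Click 2 (4,2) count=0: revealed 8 new [(3,0) (3,1) (3,2) (3,3) (4,0) (4,1) (4,2) (4,3)] -> total=9
Click 3 (2,3) count=5: revealed 1 new [(2,3)] -> total=10
Click 4 (3,1) count=2: revealed 0 new [(none)] -> total=10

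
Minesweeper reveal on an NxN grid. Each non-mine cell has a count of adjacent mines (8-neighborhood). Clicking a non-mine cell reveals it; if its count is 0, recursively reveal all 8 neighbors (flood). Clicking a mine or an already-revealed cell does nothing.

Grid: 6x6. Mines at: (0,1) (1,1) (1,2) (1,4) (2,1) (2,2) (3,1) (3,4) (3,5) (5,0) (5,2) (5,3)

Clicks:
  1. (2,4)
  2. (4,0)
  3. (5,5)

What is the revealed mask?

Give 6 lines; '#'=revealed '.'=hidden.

Click 1 (2,4) count=3: revealed 1 new [(2,4)] -> total=1
Click 2 (4,0) count=2: revealed 1 new [(4,0)] -> total=2
Click 3 (5,5) count=0: revealed 4 new [(4,4) (4,5) (5,4) (5,5)] -> total=6

Answer: ......
......
....#.
......
#...##
....##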